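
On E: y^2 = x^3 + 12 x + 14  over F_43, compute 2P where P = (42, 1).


Doubling: s = (3 x1^2 + a) / (2 y1)
s = (3*42^2 + 12) / (2*1) mod 43 = 29
x3 = s^2 - 2 x1 mod 43 = 29^2 - 2*42 = 26
y3 = s (x1 - x3) - y1 mod 43 = 29 * (42 - 26) - 1 = 33

2P = (26, 33)


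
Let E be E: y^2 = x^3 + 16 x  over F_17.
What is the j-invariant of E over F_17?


Delta = -16(4 a^3 + 27 b^2) mod 17 = 13
-1728 * (4 a)^3 = -1728 * (4*16)^3 mod 17 = 7
j = 7 * 13^(-1) mod 17 = 11

j = 11 (mod 17)


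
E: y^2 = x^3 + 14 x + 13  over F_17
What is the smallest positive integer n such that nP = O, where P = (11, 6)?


Compute successive multiples of P until we hit O:
  1P = (11, 6)
  2P = (11, 11)
  3P = O

ord(P) = 3


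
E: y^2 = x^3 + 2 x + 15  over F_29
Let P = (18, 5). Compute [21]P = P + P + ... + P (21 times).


k = 21 = 10101_2 (binary, LSB first: 10101)
Double-and-add from P = (18, 5):
  bit 0 = 1: acc = O + (18, 5) = (18, 5)
  bit 1 = 0: acc unchanged = (18, 5)
  bit 2 = 1: acc = (18, 5) + (10, 22) = (25, 28)
  bit 3 = 0: acc unchanged = (25, 28)
  bit 4 = 1: acc = (25, 28) + (24, 24) = (25, 1)

21P = (25, 1)


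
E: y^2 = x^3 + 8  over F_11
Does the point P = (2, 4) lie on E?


Check whether y^2 = x^3 + 0 x + 8 (mod 11) for (x, y) = (2, 4).
LHS: y^2 = 4^2 mod 11 = 5
RHS: x^3 + 0 x + 8 = 2^3 + 0*2 + 8 mod 11 = 5
LHS = RHS

Yes, on the curve


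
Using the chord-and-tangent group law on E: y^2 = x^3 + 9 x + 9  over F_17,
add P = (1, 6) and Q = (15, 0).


P != Q, so use the chord formula.
s = (y2 - y1) / (x2 - x1) = (11) / (14) mod 17 = 2
x3 = s^2 - x1 - x2 mod 17 = 2^2 - 1 - 15 = 5
y3 = s (x1 - x3) - y1 mod 17 = 2 * (1 - 5) - 6 = 3

P + Q = (5, 3)


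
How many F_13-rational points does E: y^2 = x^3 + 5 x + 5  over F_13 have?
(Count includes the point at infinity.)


For each x in F_13, count y with y^2 = x^3 + 5 x + 5 mod 13:
  x = 2: RHS = 10, y in [6, 7]  -> 2 point(s)
  x = 5: RHS = 12, y in [5, 8]  -> 2 point(s)
  x = 6: RHS = 4, y in [2, 11]  -> 2 point(s)
  x = 9: RHS = 12, y in [5, 8]  -> 2 point(s)
  x = 11: RHS = 0, y in [0]  -> 1 point(s)
  x = 12: RHS = 12, y in [5, 8]  -> 2 point(s)
Affine points: 11. Add the point at infinity: total = 12.

#E(F_13) = 12


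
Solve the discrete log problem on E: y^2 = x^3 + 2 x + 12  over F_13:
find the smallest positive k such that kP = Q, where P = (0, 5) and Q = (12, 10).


Enumerate multiples of P until we hit Q = (12, 10):
  1P = (0, 5)
  2P = (12, 3)
  3P = (5, 11)
  4P = (11, 0)
  5P = (5, 2)
  6P = (12, 10)
Match found at i = 6.

k = 6


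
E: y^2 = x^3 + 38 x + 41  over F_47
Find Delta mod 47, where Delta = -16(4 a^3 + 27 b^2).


4 a^3 + 27 b^2 = 4*38^3 + 27*41^2 = 219488 + 45387 = 264875
Delta = -16 * (264875) = -4238000
Delta mod 47 = 37

Delta = 37 (mod 47)


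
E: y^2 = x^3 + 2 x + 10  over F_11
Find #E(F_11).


For each x in F_11, count y with y^2 = x^3 + 2 x + 10 mod 11:
  x = 2: RHS = 0, y in [0]  -> 1 point(s)
  x = 4: RHS = 5, y in [4, 7]  -> 2 point(s)
  x = 7: RHS = 4, y in [2, 9]  -> 2 point(s)
  x = 9: RHS = 9, y in [3, 8]  -> 2 point(s)
Affine points: 7. Add the point at infinity: total = 8.

#E(F_11) = 8


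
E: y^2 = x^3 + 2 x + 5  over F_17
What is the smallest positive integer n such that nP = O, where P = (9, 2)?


Compute successive multiples of P until we hit O:
  1P = (9, 2)
  2P = (1, 12)
  3P = (16, 11)
  4P = (11, 10)
  5P = (13, 16)
  6P = (3, 2)
  7P = (5, 15)
  8P = (4, 3)
  ... (continuing to 18P)
  18P = O

ord(P) = 18


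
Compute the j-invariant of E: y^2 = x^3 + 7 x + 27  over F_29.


Delta = -16(4 a^3 + 27 b^2) mod 29 = 13
-1728 * (4 a)^3 = -1728 * (4*7)^3 mod 29 = 17
j = 17 * 13^(-1) mod 29 = 8

j = 8 (mod 29)


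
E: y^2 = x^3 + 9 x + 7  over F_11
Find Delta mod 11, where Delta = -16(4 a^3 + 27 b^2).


4 a^3 + 27 b^2 = 4*9^3 + 27*7^2 = 2916 + 1323 = 4239
Delta = -16 * (4239) = -67824
Delta mod 11 = 2

Delta = 2 (mod 11)


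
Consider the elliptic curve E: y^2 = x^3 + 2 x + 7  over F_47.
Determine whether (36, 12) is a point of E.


Check whether y^2 = x^3 + 2 x + 7 (mod 47) for (x, y) = (36, 12).
LHS: y^2 = 12^2 mod 47 = 3
RHS: x^3 + 2 x + 7 = 36^3 + 2*36 + 7 mod 47 = 17
LHS != RHS

No, not on the curve


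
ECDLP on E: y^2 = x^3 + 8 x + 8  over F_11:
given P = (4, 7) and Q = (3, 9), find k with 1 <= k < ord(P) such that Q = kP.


Enumerate multiples of P until we hit Q = (3, 9):
  1P = (4, 7)
  2P = (8, 10)
  3P = (3, 2)
  4P = (7, 0)
  5P = (3, 9)
Match found at i = 5.

k = 5


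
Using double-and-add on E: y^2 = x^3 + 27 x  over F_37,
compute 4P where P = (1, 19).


k = 4 = 100_2 (binary, LSB first: 001)
Double-and-add from P = (1, 19):
  bit 0 = 0: acc unchanged = O
  bit 1 = 0: acc unchanged = O
  bit 2 = 1: acc = O + (27, 32) = (27, 32)

4P = (27, 32)


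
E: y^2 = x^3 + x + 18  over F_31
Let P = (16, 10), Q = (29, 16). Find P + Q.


P != Q, so use the chord formula.
s = (y2 - y1) / (x2 - x1) = (6) / (13) mod 31 = 10
x3 = s^2 - x1 - x2 mod 31 = 10^2 - 16 - 29 = 24
y3 = s (x1 - x3) - y1 mod 31 = 10 * (16 - 24) - 10 = 3

P + Q = (24, 3)


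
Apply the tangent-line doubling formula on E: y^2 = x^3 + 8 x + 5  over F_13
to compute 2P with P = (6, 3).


Doubling: s = (3 x1^2 + a) / (2 y1)
s = (3*6^2 + 8) / (2*3) mod 13 = 2
x3 = s^2 - 2 x1 mod 13 = 2^2 - 2*6 = 5
y3 = s (x1 - x3) - y1 mod 13 = 2 * (6 - 5) - 3 = 12

2P = (5, 12)


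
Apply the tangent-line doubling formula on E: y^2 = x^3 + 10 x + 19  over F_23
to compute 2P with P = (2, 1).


Doubling: s = (3 x1^2 + a) / (2 y1)
s = (3*2^2 + 10) / (2*1) mod 23 = 11
x3 = s^2 - 2 x1 mod 23 = 11^2 - 2*2 = 2
y3 = s (x1 - x3) - y1 mod 23 = 11 * (2 - 2) - 1 = 22

2P = (2, 22)


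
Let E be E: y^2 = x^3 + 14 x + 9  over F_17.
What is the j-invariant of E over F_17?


Delta = -16(4 a^3 + 27 b^2) mod 17 = 5
-1728 * (4 a)^3 = -1728 * (4*14)^3 mod 17 = 2
j = 2 * 5^(-1) mod 17 = 14

j = 14 (mod 17)


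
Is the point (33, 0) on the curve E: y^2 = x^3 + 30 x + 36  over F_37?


Check whether y^2 = x^3 + 30 x + 36 (mod 37) for (x, y) = (33, 0).
LHS: y^2 = 0^2 mod 37 = 0
RHS: x^3 + 30 x + 36 = 33^3 + 30*33 + 36 mod 37 = 0
LHS = RHS

Yes, on the curve


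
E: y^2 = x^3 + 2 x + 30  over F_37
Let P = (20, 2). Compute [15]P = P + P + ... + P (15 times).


k = 15 = 1111_2 (binary, LSB first: 1111)
Double-and-add from P = (20, 2):
  bit 0 = 1: acc = O + (20, 2) = (20, 2)
  bit 1 = 1: acc = (20, 2) + (8, 15) = (13, 12)
  bit 2 = 1: acc = (13, 12) + (0, 17) = (34, 16)
  bit 3 = 1: acc = (34, 16) + (21, 34) = (8, 22)

15P = (8, 22)


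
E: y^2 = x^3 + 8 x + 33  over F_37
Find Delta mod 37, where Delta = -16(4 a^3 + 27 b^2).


4 a^3 + 27 b^2 = 4*8^3 + 27*33^2 = 2048 + 29403 = 31451
Delta = -16 * (31451) = -503216
Delta mod 37 = 21

Delta = 21 (mod 37)


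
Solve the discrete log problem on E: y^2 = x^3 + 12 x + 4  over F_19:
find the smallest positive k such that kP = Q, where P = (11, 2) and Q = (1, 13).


Enumerate multiples of P until we hit Q = (1, 13):
  1P = (11, 2)
  2P = (14, 16)
  3P = (1, 13)
Match found at i = 3.

k = 3


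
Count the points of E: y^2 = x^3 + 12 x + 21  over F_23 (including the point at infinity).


For each x in F_23, count y with y^2 = x^3 + 12 x + 21 mod 23:
  x = 4: RHS = 18, y in [8, 15]  -> 2 point(s)
  x = 8: RHS = 8, y in [10, 13]  -> 2 point(s)
  x = 11: RHS = 12, y in [9, 14]  -> 2 point(s)
  x = 14: RHS = 12, y in [9, 14]  -> 2 point(s)
  x = 16: RHS = 8, y in [10, 13]  -> 2 point(s)
  x = 17: RHS = 9, y in [3, 20]  -> 2 point(s)
  x = 19: RHS = 1, y in [1, 22]  -> 2 point(s)
  x = 20: RHS = 4, y in [2, 21]  -> 2 point(s)
  x = 21: RHS = 12, y in [9, 14]  -> 2 point(s)
  x = 22: RHS = 8, y in [10, 13]  -> 2 point(s)
Affine points: 20. Add the point at infinity: total = 21.

#E(F_23) = 21


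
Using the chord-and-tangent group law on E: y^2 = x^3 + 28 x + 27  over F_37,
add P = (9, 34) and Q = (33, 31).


P != Q, so use the chord formula.
s = (y2 - y1) / (x2 - x1) = (34) / (24) mod 37 = 23
x3 = s^2 - x1 - x2 mod 37 = 23^2 - 9 - 33 = 6
y3 = s (x1 - x3) - y1 mod 37 = 23 * (9 - 6) - 34 = 35

P + Q = (6, 35)


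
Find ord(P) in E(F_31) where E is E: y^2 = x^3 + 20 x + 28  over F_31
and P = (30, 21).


Compute successive multiples of P until we hit O:
  1P = (30, 21)
  2P = (22, 7)
  3P = (15, 13)
  4P = (25, 23)
  5P = (27, 15)
  6P = (9, 21)
  7P = (23, 10)
  8P = (14, 13)
  ... (continuing to 37P)
  37P = O

ord(P) = 37


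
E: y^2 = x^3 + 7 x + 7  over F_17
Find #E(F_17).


For each x in F_17, count y with y^2 = x^3 + 7 x + 7 mod 17:
  x = 1: RHS = 15, y in [7, 10]  -> 2 point(s)
  x = 3: RHS = 4, y in [2, 15]  -> 2 point(s)
  x = 7: RHS = 8, y in [5, 12]  -> 2 point(s)
  x = 9: RHS = 0, y in [0]  -> 1 point(s)
  x = 11: RHS = 4, y in [2, 15]  -> 2 point(s)
  x = 12: RHS = 0, y in [0]  -> 1 point(s)
  x = 13: RHS = 0, y in [0]  -> 1 point(s)
  x = 15: RHS = 2, y in [6, 11]  -> 2 point(s)
  x = 16: RHS = 16, y in [4, 13]  -> 2 point(s)
Affine points: 15. Add the point at infinity: total = 16.

#E(F_17) = 16


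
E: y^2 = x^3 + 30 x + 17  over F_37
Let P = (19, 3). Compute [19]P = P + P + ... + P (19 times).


k = 19 = 10011_2 (binary, LSB first: 11001)
Double-and-add from P = (19, 3):
  bit 0 = 1: acc = O + (19, 3) = (19, 3)
  bit 1 = 1: acc = (19, 3) + (27, 30) = (18, 5)
  bit 2 = 0: acc unchanged = (18, 5)
  bit 3 = 0: acc unchanged = (18, 5)
  bit 4 = 1: acc = (18, 5) + (22, 22) = (22, 15)

19P = (22, 15)


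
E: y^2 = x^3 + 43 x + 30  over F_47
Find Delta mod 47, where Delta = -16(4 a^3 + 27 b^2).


4 a^3 + 27 b^2 = 4*43^3 + 27*30^2 = 318028 + 24300 = 342328
Delta = -16 * (342328) = -5477248
Delta mod 47 = 38

Delta = 38 (mod 47)


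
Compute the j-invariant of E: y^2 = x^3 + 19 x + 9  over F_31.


Delta = -16(4 a^3 + 27 b^2) mod 31 = 22
-1728 * (4 a)^3 = -1728 * (4*19)^3 mod 31 = 4
j = 4 * 22^(-1) mod 31 = 3

j = 3 (mod 31)


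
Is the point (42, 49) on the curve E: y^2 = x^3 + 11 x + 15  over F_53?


Check whether y^2 = x^3 + 11 x + 15 (mod 53) for (x, y) = (42, 49).
LHS: y^2 = 49^2 mod 53 = 16
RHS: x^3 + 11 x + 15 = 42^3 + 11*42 + 15 mod 53 = 47
LHS != RHS

No, not on the curve


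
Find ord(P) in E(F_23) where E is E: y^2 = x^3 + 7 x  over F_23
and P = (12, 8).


Compute successive multiples of P until we hit O:
  1P = (12, 8)
  2P = (8, 4)
  3P = (4, 0)
  4P = (8, 19)
  5P = (12, 15)
  6P = O

ord(P) = 6


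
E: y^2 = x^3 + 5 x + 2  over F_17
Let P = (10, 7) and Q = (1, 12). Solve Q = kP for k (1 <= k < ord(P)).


Enumerate multiples of P until we hit Q = (1, 12):
  1P = (10, 7)
  2P = (16, 8)
  3P = (0, 6)
  4P = (15, 1)
  5P = (5, 4)
  6P = (1, 12)
Match found at i = 6.

k = 6


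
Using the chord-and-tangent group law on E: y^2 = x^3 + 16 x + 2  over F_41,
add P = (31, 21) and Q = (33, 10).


P != Q, so use the chord formula.
s = (y2 - y1) / (x2 - x1) = (30) / (2) mod 41 = 15
x3 = s^2 - x1 - x2 mod 41 = 15^2 - 31 - 33 = 38
y3 = s (x1 - x3) - y1 mod 41 = 15 * (31 - 38) - 21 = 38

P + Q = (38, 38)


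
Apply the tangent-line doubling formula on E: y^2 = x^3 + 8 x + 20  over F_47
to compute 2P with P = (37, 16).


Doubling: s = (3 x1^2 + a) / (2 y1)
s = (3*37^2 + 8) / (2*16) mod 47 = 39
x3 = s^2 - 2 x1 mod 47 = 39^2 - 2*37 = 37
y3 = s (x1 - x3) - y1 mod 47 = 39 * (37 - 37) - 16 = 31

2P = (37, 31)


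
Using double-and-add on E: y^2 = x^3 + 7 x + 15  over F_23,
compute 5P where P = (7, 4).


k = 5 = 101_2 (binary, LSB first: 101)
Double-and-add from P = (7, 4):
  bit 0 = 1: acc = O + (7, 4) = (7, 4)
  bit 1 = 0: acc unchanged = (7, 4)
  bit 2 = 1: acc = (7, 4) + (10, 21) = (10, 2)

5P = (10, 2)


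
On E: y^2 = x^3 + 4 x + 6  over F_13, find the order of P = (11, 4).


Compute successive multiples of P until we hit O:
  1P = (11, 4)
  2P = (8, 2)
  3P = (6, 8)
  4P = (6, 5)
  5P = (8, 11)
  6P = (11, 9)
  7P = O

ord(P) = 7


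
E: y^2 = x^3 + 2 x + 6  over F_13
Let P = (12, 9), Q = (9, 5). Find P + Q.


P != Q, so use the chord formula.
s = (y2 - y1) / (x2 - x1) = (9) / (10) mod 13 = 10
x3 = s^2 - x1 - x2 mod 13 = 10^2 - 12 - 9 = 1
y3 = s (x1 - x3) - y1 mod 13 = 10 * (12 - 1) - 9 = 10

P + Q = (1, 10)


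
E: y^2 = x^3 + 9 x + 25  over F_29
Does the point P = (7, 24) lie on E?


Check whether y^2 = x^3 + 9 x + 25 (mod 29) for (x, y) = (7, 24).
LHS: y^2 = 24^2 mod 29 = 25
RHS: x^3 + 9 x + 25 = 7^3 + 9*7 + 25 mod 29 = 25
LHS = RHS

Yes, on the curve


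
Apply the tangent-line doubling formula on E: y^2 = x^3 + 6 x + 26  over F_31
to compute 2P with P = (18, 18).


Doubling: s = (3 x1^2 + a) / (2 y1)
s = (3*18^2 + 6) / (2*18) mod 31 = 22
x3 = s^2 - 2 x1 mod 31 = 22^2 - 2*18 = 14
y3 = s (x1 - x3) - y1 mod 31 = 22 * (18 - 14) - 18 = 8

2P = (14, 8)


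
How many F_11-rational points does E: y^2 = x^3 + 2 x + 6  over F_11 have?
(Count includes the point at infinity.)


For each x in F_11, count y with y^2 = x^3 + 2 x + 6 mod 11:
  x = 1: RHS = 9, y in [3, 8]  -> 2 point(s)
  x = 4: RHS = 1, y in [1, 10]  -> 2 point(s)
  x = 5: RHS = 9, y in [3, 8]  -> 2 point(s)
  x = 6: RHS = 3, y in [5, 6]  -> 2 point(s)
  x = 7: RHS = 0, y in [0]  -> 1 point(s)
  x = 9: RHS = 5, y in [4, 7]  -> 2 point(s)
  x = 10: RHS = 3, y in [5, 6]  -> 2 point(s)
Affine points: 13. Add the point at infinity: total = 14.

#E(F_11) = 14


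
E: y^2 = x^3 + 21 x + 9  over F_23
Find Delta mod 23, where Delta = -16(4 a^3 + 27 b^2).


4 a^3 + 27 b^2 = 4*21^3 + 27*9^2 = 37044 + 2187 = 39231
Delta = -16 * (39231) = -627696
Delta mod 23 = 20

Delta = 20 (mod 23)


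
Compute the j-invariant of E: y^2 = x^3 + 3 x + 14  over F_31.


Delta = -16(4 a^3 + 27 b^2) mod 31 = 28
-1728 * (4 a)^3 = -1728 * (4*3)^3 mod 31 = 29
j = 29 * 28^(-1) mod 31 = 11

j = 11 (mod 31)


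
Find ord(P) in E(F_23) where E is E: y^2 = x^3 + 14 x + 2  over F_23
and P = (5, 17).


Compute successive multiples of P until we hit O:
  1P = (5, 17)
  2P = (3, 18)
  3P = (21, 14)
  4P = (0, 18)
  5P = (7, 11)
  6P = (20, 5)
  7P = (6, 16)
  8P = (13, 14)
  ... (continuing to 23P)
  23P = O

ord(P) = 23


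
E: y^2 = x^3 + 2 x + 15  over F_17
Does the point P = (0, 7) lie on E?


Check whether y^2 = x^3 + 2 x + 15 (mod 17) for (x, y) = (0, 7).
LHS: y^2 = 7^2 mod 17 = 15
RHS: x^3 + 2 x + 15 = 0^3 + 2*0 + 15 mod 17 = 15
LHS = RHS

Yes, on the curve


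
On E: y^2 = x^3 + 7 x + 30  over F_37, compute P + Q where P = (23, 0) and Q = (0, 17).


P != Q, so use the chord formula.
s = (y2 - y1) / (x2 - x1) = (17) / (14) mod 37 = 25
x3 = s^2 - x1 - x2 mod 37 = 25^2 - 23 - 0 = 10
y3 = s (x1 - x3) - y1 mod 37 = 25 * (23 - 10) - 0 = 29

P + Q = (10, 29)


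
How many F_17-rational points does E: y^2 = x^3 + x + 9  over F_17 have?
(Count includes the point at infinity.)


For each x in F_17, count y with y^2 = x^3 + 1 x + 9 mod 17:
  x = 0: RHS = 9, y in [3, 14]  -> 2 point(s)
  x = 2: RHS = 2, y in [6, 11]  -> 2 point(s)
  x = 4: RHS = 9, y in [3, 14]  -> 2 point(s)
  x = 7: RHS = 2, y in [6, 11]  -> 2 point(s)
  x = 8: RHS = 2, y in [6, 11]  -> 2 point(s)
  x = 9: RHS = 16, y in [4, 13]  -> 2 point(s)
  x = 10: RHS = 16, y in [4, 13]  -> 2 point(s)
  x = 11: RHS = 8, y in [5, 12]  -> 2 point(s)
  x = 12: RHS = 15, y in [7, 10]  -> 2 point(s)
  x = 13: RHS = 9, y in [3, 14]  -> 2 point(s)
  x = 14: RHS = 13, y in [8, 9]  -> 2 point(s)
  x = 15: RHS = 16, y in [4, 13]  -> 2 point(s)
Affine points: 24. Add the point at infinity: total = 25.

#E(F_17) = 25


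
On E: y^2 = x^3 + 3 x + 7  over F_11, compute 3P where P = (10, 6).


k = 3 = 11_2 (binary, LSB first: 11)
Double-and-add from P = (10, 6):
  bit 0 = 1: acc = O + (10, 6) = (10, 6)
  bit 1 = 1: acc = (10, 6) + (5, 2) = (5, 9)

3P = (5, 9)


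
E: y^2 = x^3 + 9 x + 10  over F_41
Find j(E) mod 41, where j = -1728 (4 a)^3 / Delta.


Delta = -16(4 a^3 + 27 b^2) mod 41 = 16
-1728 * (4 a)^3 = -1728 * (4*9)^3 mod 41 = 12
j = 12 * 16^(-1) mod 41 = 11

j = 11 (mod 41)


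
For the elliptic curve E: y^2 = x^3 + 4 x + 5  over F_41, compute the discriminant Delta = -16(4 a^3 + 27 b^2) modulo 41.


4 a^3 + 27 b^2 = 4*4^3 + 27*5^2 = 256 + 675 = 931
Delta = -16 * (931) = -14896
Delta mod 41 = 28

Delta = 28 (mod 41)


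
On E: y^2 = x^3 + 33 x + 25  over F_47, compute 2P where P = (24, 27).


Doubling: s = (3 x1^2 + a) / (2 y1)
s = (3*24^2 + 33) / (2*27) mod 47 = 30
x3 = s^2 - 2 x1 mod 47 = 30^2 - 2*24 = 6
y3 = s (x1 - x3) - y1 mod 47 = 30 * (24 - 6) - 27 = 43

2P = (6, 43)


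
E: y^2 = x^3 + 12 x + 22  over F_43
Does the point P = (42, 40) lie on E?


Check whether y^2 = x^3 + 12 x + 22 (mod 43) for (x, y) = (42, 40).
LHS: y^2 = 40^2 mod 43 = 9
RHS: x^3 + 12 x + 22 = 42^3 + 12*42 + 22 mod 43 = 9
LHS = RHS

Yes, on the curve


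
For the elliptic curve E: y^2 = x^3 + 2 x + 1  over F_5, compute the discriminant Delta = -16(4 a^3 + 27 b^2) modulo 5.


4 a^3 + 27 b^2 = 4*2^3 + 27*1^2 = 32 + 27 = 59
Delta = -16 * (59) = -944
Delta mod 5 = 1

Delta = 1 (mod 5)


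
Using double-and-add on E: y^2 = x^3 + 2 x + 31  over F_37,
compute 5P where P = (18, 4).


k = 5 = 101_2 (binary, LSB first: 101)
Double-and-add from P = (18, 4):
  bit 0 = 1: acc = O + (18, 4) = (18, 4)
  bit 1 = 0: acc unchanged = (18, 4)
  bit 2 = 1: acc = (18, 4) + (22, 17) = (33, 12)

5P = (33, 12)


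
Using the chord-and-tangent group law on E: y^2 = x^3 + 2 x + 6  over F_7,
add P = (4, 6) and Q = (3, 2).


P != Q, so use the chord formula.
s = (y2 - y1) / (x2 - x1) = (3) / (6) mod 7 = 4
x3 = s^2 - x1 - x2 mod 7 = 4^2 - 4 - 3 = 2
y3 = s (x1 - x3) - y1 mod 7 = 4 * (4 - 2) - 6 = 2

P + Q = (2, 2)


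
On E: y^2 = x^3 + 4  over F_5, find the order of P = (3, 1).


Compute successive multiples of P until we hit O:
  1P = (3, 1)
  2P = (0, 2)
  3P = (1, 0)
  4P = (0, 3)
  5P = (3, 4)
  6P = O

ord(P) = 6


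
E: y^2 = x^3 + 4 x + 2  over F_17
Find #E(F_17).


For each x in F_17, count y with y^2 = x^3 + 4 x + 2 mod 17:
  x = 0: RHS = 2, y in [6, 11]  -> 2 point(s)
  x = 2: RHS = 1, y in [1, 16]  -> 2 point(s)
  x = 6: RHS = 4, y in [2, 15]  -> 2 point(s)
  x = 7: RHS = 16, y in [4, 13]  -> 2 point(s)
  x = 8: RHS = 2, y in [6, 11]  -> 2 point(s)
  x = 9: RHS = 2, y in [6, 11]  -> 2 point(s)
  x = 11: RHS = 0, y in [0]  -> 1 point(s)
Affine points: 13. Add the point at infinity: total = 14.

#E(F_17) = 14


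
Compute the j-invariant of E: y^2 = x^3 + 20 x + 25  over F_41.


Delta = -16(4 a^3 + 27 b^2) mod 41 = 34
-1728 * (4 a)^3 = -1728 * (4*20)^3 mod 41 = 7
j = 7 * 34^(-1) mod 41 = 40

j = 40 (mod 41)


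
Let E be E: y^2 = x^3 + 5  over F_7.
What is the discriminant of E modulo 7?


4 a^3 + 27 b^2 = 4*0^3 + 27*5^2 = 0 + 675 = 675
Delta = -16 * (675) = -10800
Delta mod 7 = 1

Delta = 1 (mod 7)


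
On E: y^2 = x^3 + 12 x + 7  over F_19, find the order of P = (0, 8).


Compute successive multiples of P until we hit O:
  1P = (0, 8)
  2P = (16, 18)
  3P = (12, 13)
  4P = (11, 8)
  5P = (8, 11)
  6P = (15, 3)
  7P = (2, 18)
  8P = (4, 10)
  ... (continuing to 25P)
  25P = O

ord(P) = 25


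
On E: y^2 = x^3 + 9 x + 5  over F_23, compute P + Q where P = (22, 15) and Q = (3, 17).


P != Q, so use the chord formula.
s = (y2 - y1) / (x2 - x1) = (2) / (4) mod 23 = 12
x3 = s^2 - x1 - x2 mod 23 = 12^2 - 22 - 3 = 4
y3 = s (x1 - x3) - y1 mod 23 = 12 * (22 - 4) - 15 = 17

P + Q = (4, 17)


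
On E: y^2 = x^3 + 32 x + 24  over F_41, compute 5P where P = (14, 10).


k = 5 = 101_2 (binary, LSB first: 101)
Double-and-add from P = (14, 10):
  bit 0 = 1: acc = O + (14, 10) = (14, 10)
  bit 1 = 0: acc unchanged = (14, 10)
  bit 2 = 1: acc = (14, 10) + (10, 14) = (18, 35)

5P = (18, 35)


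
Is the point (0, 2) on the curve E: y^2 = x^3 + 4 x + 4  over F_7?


Check whether y^2 = x^3 + 4 x + 4 (mod 7) for (x, y) = (0, 2).
LHS: y^2 = 2^2 mod 7 = 4
RHS: x^3 + 4 x + 4 = 0^3 + 4*0 + 4 mod 7 = 4
LHS = RHS

Yes, on the curve


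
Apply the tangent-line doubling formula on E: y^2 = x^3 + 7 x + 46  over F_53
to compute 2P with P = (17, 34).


Doubling: s = (3 x1^2 + a) / (2 y1)
s = (3*17^2 + 7) / (2*34) mod 53 = 30
x3 = s^2 - 2 x1 mod 53 = 30^2 - 2*17 = 18
y3 = s (x1 - x3) - y1 mod 53 = 30 * (17 - 18) - 34 = 42

2P = (18, 42)


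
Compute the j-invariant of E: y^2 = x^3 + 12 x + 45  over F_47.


Delta = -16(4 a^3 + 27 b^2) mod 47 = 10
-1728 * (4 a)^3 = -1728 * (4*12)^3 mod 47 = 11
j = 11 * 10^(-1) mod 47 = 34

j = 34 (mod 47)


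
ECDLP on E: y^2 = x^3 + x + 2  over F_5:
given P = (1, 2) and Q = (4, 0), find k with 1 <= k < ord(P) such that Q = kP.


Enumerate multiples of P until we hit Q = (4, 0):
  1P = (1, 2)
  2P = (4, 0)
Match found at i = 2.

k = 2


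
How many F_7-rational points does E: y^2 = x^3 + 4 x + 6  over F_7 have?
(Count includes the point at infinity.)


For each x in F_7, count y with y^2 = x^3 + 4 x + 6 mod 7:
  x = 1: RHS = 4, y in [2, 5]  -> 2 point(s)
  x = 2: RHS = 1, y in [1, 6]  -> 2 point(s)
  x = 4: RHS = 2, y in [3, 4]  -> 2 point(s)
  x = 5: RHS = 4, y in [2, 5]  -> 2 point(s)
  x = 6: RHS = 1, y in [1, 6]  -> 2 point(s)
Affine points: 10. Add the point at infinity: total = 11.

#E(F_7) = 11


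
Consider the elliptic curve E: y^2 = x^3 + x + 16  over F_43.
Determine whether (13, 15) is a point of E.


Check whether y^2 = x^3 + 1 x + 16 (mod 43) for (x, y) = (13, 15).
LHS: y^2 = 15^2 mod 43 = 10
RHS: x^3 + 1 x + 16 = 13^3 + 1*13 + 16 mod 43 = 33
LHS != RHS

No, not on the curve


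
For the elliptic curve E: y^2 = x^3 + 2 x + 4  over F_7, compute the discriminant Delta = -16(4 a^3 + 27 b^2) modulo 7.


4 a^3 + 27 b^2 = 4*2^3 + 27*4^2 = 32 + 432 = 464
Delta = -16 * (464) = -7424
Delta mod 7 = 3

Delta = 3 (mod 7)


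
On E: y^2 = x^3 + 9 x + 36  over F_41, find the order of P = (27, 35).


Compute successive multiples of P until we hit O:
  1P = (27, 35)
  2P = (20, 37)
  3P = (15, 26)
  4P = (38, 8)
  5P = (1, 13)
  6P = (29, 39)
  7P = (30, 0)
  8P = (29, 2)
  ... (continuing to 14P)
  14P = O

ord(P) = 14


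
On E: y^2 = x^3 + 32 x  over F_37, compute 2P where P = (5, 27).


Doubling: s = (3 x1^2 + a) / (2 y1)
s = (3*5^2 + 32) / (2*27) mod 37 = 15
x3 = s^2 - 2 x1 mod 37 = 15^2 - 2*5 = 30
y3 = s (x1 - x3) - y1 mod 37 = 15 * (5 - 30) - 27 = 5

2P = (30, 5)


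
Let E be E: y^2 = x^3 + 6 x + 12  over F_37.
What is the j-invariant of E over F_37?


Delta = -16(4 a^3 + 27 b^2) mod 37 = 3
-1728 * (4 a)^3 = -1728 * (4*6)^3 mod 37 = 31
j = 31 * 3^(-1) mod 37 = 35

j = 35 (mod 37)


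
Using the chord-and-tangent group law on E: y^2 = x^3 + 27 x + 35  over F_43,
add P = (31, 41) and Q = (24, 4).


P != Q, so use the chord formula.
s = (y2 - y1) / (x2 - x1) = (6) / (36) mod 43 = 36
x3 = s^2 - x1 - x2 mod 43 = 36^2 - 31 - 24 = 37
y3 = s (x1 - x3) - y1 mod 43 = 36 * (31 - 37) - 41 = 1

P + Q = (37, 1)


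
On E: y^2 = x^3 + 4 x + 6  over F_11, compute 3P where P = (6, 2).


k = 3 = 11_2 (binary, LSB first: 11)
Double-and-add from P = (6, 2):
  bit 0 = 1: acc = O + (6, 2) = (6, 2)
  bit 1 = 1: acc = (6, 2) + (2, 0) = (6, 9)

3P = (6, 9)


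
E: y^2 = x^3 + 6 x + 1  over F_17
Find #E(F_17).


For each x in F_17, count y with y^2 = x^3 + 6 x + 1 mod 17:
  x = 0: RHS = 1, y in [1, 16]  -> 2 point(s)
  x = 1: RHS = 8, y in [5, 12]  -> 2 point(s)
  x = 2: RHS = 4, y in [2, 15]  -> 2 point(s)
  x = 4: RHS = 4, y in [2, 15]  -> 2 point(s)
  x = 6: RHS = 15, y in [7, 10]  -> 2 point(s)
  x = 8: RHS = 0, y in [0]  -> 1 point(s)
  x = 9: RHS = 2, y in [6, 11]  -> 2 point(s)
  x = 11: RHS = 4, y in [2, 15]  -> 2 point(s)
  x = 12: RHS = 16, y in [4, 13]  -> 2 point(s)
  x = 13: RHS = 15, y in [7, 10]  -> 2 point(s)
  x = 15: RHS = 15, y in [7, 10]  -> 2 point(s)
Affine points: 21. Add the point at infinity: total = 22.

#E(F_17) = 22


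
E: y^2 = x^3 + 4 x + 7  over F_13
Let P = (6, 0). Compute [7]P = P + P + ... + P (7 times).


k = 7 = 111_2 (binary, LSB first: 111)
Double-and-add from P = (6, 0):
  bit 0 = 1: acc = O + (6, 0) = (6, 0)
  bit 1 = 1: acc = (6, 0) + O = (6, 0)
  bit 2 = 1: acc = (6, 0) + O = (6, 0)

7P = (6, 0)


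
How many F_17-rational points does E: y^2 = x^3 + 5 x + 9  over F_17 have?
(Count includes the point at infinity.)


For each x in F_17, count y with y^2 = x^3 + 5 x + 9 mod 17:
  x = 0: RHS = 9, y in [3, 14]  -> 2 point(s)
  x = 1: RHS = 15, y in [7, 10]  -> 2 point(s)
  x = 3: RHS = 0, y in [0]  -> 1 point(s)
  x = 4: RHS = 8, y in [5, 12]  -> 2 point(s)
  x = 6: RHS = 0, y in [0]  -> 1 point(s)
  x = 7: RHS = 13, y in [8, 9]  -> 2 point(s)
  x = 8: RHS = 0, y in [0]  -> 1 point(s)
  x = 9: RHS = 1, y in [1, 16]  -> 2 point(s)
  x = 11: RHS = 1, y in [1, 16]  -> 2 point(s)
  x = 14: RHS = 1, y in [1, 16]  -> 2 point(s)
  x = 15: RHS = 8, y in [5, 12]  -> 2 point(s)
Affine points: 19. Add the point at infinity: total = 20.

#E(F_17) = 20


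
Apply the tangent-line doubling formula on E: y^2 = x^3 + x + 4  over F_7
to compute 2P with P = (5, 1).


Doubling: s = (3 x1^2 + a) / (2 y1)
s = (3*5^2 + 1) / (2*1) mod 7 = 3
x3 = s^2 - 2 x1 mod 7 = 3^2 - 2*5 = 6
y3 = s (x1 - x3) - y1 mod 7 = 3 * (5 - 6) - 1 = 3

2P = (6, 3)


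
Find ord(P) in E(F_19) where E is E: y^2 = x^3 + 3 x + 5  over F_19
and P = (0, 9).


Compute successive multiples of P until we hit O:
  1P = (0, 9)
  2P = (9, 18)
  3P = (11, 18)
  4P = (6, 12)
  5P = (18, 1)
  6P = (8, 3)
  7P = (8, 16)
  8P = (18, 18)
  ... (continuing to 13P)
  13P = O

ord(P) = 13


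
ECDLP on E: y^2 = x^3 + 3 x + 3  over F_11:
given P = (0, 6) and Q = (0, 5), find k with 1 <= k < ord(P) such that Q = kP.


Enumerate multiples of P until we hit Q = (0, 5):
  1P = (0, 6)
  2P = (9, 0)
  3P = (0, 5)
Match found at i = 3.

k = 3


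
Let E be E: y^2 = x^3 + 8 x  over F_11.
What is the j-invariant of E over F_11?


Delta = -16(4 a^3 + 27 b^2) mod 11 = 1
-1728 * (4 a)^3 = -1728 * (4*8)^3 mod 11 = 1
j = 1 * 1^(-1) mod 11 = 1

j = 1 (mod 11)


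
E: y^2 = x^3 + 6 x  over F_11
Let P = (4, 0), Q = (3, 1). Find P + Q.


P != Q, so use the chord formula.
s = (y2 - y1) / (x2 - x1) = (1) / (10) mod 11 = 10
x3 = s^2 - x1 - x2 mod 11 = 10^2 - 4 - 3 = 5
y3 = s (x1 - x3) - y1 mod 11 = 10 * (4 - 5) - 0 = 1

P + Q = (5, 1)


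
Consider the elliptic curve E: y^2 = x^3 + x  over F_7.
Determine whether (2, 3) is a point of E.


Check whether y^2 = x^3 + 1 x + 0 (mod 7) for (x, y) = (2, 3).
LHS: y^2 = 3^2 mod 7 = 2
RHS: x^3 + 1 x + 0 = 2^3 + 1*2 + 0 mod 7 = 3
LHS != RHS

No, not on the curve


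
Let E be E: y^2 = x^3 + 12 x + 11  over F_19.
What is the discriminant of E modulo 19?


4 a^3 + 27 b^2 = 4*12^3 + 27*11^2 = 6912 + 3267 = 10179
Delta = -16 * (10179) = -162864
Delta mod 19 = 4

Delta = 4 (mod 19)


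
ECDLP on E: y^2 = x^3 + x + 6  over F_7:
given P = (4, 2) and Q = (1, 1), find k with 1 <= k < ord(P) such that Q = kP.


Enumerate multiples of P until we hit Q = (1, 1):
  1P = (4, 2)
  2P = (6, 5)
  3P = (1, 6)
  4P = (3, 6)
  5P = (2, 4)
  6P = (2, 3)
  7P = (3, 1)
  8P = (1, 1)
Match found at i = 8.

k = 8


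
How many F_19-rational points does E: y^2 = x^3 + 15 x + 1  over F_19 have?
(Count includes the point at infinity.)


For each x in F_19, count y with y^2 = x^3 + 15 x + 1 mod 19:
  x = 0: RHS = 1, y in [1, 18]  -> 2 point(s)
  x = 1: RHS = 17, y in [6, 13]  -> 2 point(s)
  x = 2: RHS = 1, y in [1, 18]  -> 2 point(s)
  x = 3: RHS = 16, y in [4, 15]  -> 2 point(s)
  x = 4: RHS = 11, y in [7, 12]  -> 2 point(s)
  x = 5: RHS = 11, y in [7, 12]  -> 2 point(s)
  x = 8: RHS = 6, y in [5, 14]  -> 2 point(s)
  x = 10: RHS = 11, y in [7, 12]  -> 2 point(s)
  x = 12: RHS = 9, y in [3, 16]  -> 2 point(s)
  x = 16: RHS = 5, y in [9, 10]  -> 2 point(s)
  x = 17: RHS = 1, y in [1, 18]  -> 2 point(s)
  x = 18: RHS = 4, y in [2, 17]  -> 2 point(s)
Affine points: 24. Add the point at infinity: total = 25.

#E(F_19) = 25


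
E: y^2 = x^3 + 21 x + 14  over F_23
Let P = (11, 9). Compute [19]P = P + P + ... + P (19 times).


k = 19 = 10011_2 (binary, LSB first: 11001)
Double-and-add from P = (11, 9):
  bit 0 = 1: acc = O + (11, 9) = (11, 9)
  bit 1 = 1: acc = (11, 9) + (14, 19) = (4, 22)
  bit 2 = 0: acc unchanged = (4, 22)
  bit 3 = 0: acc unchanged = (4, 22)
  bit 4 = 1: acc = (4, 22) + (8, 21) = (1, 6)

19P = (1, 6)


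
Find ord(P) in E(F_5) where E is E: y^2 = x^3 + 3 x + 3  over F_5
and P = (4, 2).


Compute successive multiples of P until we hit O:
  1P = (4, 2)
  2P = (3, 2)
  3P = (3, 3)
  4P = (4, 3)
  5P = O

ord(P) = 5


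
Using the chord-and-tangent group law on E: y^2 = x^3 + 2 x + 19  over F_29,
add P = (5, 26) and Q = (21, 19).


P != Q, so use the chord formula.
s = (y2 - y1) / (x2 - x1) = (22) / (16) mod 29 = 5
x3 = s^2 - x1 - x2 mod 29 = 5^2 - 5 - 21 = 28
y3 = s (x1 - x3) - y1 mod 29 = 5 * (5 - 28) - 26 = 4

P + Q = (28, 4)


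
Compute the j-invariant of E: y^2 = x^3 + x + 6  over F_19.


Delta = -16(4 a^3 + 27 b^2) mod 19 = 2
-1728 * (4 a)^3 = -1728 * (4*1)^3 mod 19 = 7
j = 7 * 2^(-1) mod 19 = 13

j = 13 (mod 19)


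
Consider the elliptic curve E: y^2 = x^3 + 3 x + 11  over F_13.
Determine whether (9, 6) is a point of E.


Check whether y^2 = x^3 + 3 x + 11 (mod 13) for (x, y) = (9, 6).
LHS: y^2 = 6^2 mod 13 = 10
RHS: x^3 + 3 x + 11 = 9^3 + 3*9 + 11 mod 13 = 0
LHS != RHS

No, not on the curve


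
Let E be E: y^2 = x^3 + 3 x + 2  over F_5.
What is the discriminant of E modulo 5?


4 a^3 + 27 b^2 = 4*3^3 + 27*2^2 = 108 + 108 = 216
Delta = -16 * (216) = -3456
Delta mod 5 = 4

Delta = 4 (mod 5)


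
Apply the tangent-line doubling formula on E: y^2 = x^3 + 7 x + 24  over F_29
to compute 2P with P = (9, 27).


Doubling: s = (3 x1^2 + a) / (2 y1)
s = (3*9^2 + 7) / (2*27) mod 29 = 10
x3 = s^2 - 2 x1 mod 29 = 10^2 - 2*9 = 24
y3 = s (x1 - x3) - y1 mod 29 = 10 * (9 - 24) - 27 = 26

2P = (24, 26)


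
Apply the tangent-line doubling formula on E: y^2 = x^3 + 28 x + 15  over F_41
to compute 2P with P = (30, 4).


Doubling: s = (3 x1^2 + a) / (2 y1)
s = (3*30^2 + 28) / (2*4) mod 41 = 13
x3 = s^2 - 2 x1 mod 41 = 13^2 - 2*30 = 27
y3 = s (x1 - x3) - y1 mod 41 = 13 * (30 - 27) - 4 = 35

2P = (27, 35)


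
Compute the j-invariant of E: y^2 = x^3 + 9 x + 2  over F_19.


Delta = -16(4 a^3 + 27 b^2) mod 19 = 9
-1728 * (4 a)^3 = -1728 * (4*9)^3 mod 19 = 11
j = 11 * 9^(-1) mod 19 = 16

j = 16 (mod 19)


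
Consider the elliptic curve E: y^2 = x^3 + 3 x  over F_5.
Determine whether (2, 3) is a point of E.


Check whether y^2 = x^3 + 3 x + 0 (mod 5) for (x, y) = (2, 3).
LHS: y^2 = 3^2 mod 5 = 4
RHS: x^3 + 3 x + 0 = 2^3 + 3*2 + 0 mod 5 = 4
LHS = RHS

Yes, on the curve


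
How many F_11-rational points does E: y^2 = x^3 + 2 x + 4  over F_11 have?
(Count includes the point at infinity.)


For each x in F_11, count y with y^2 = x^3 + 2 x + 4 mod 11:
  x = 0: RHS = 4, y in [2, 9]  -> 2 point(s)
  x = 2: RHS = 5, y in [4, 7]  -> 2 point(s)
  x = 3: RHS = 4, y in [2, 9]  -> 2 point(s)
  x = 6: RHS = 1, y in [1, 10]  -> 2 point(s)
  x = 7: RHS = 9, y in [3, 8]  -> 2 point(s)
  x = 8: RHS = 4, y in [2, 9]  -> 2 point(s)
  x = 9: RHS = 3, y in [5, 6]  -> 2 point(s)
  x = 10: RHS = 1, y in [1, 10]  -> 2 point(s)
Affine points: 16. Add the point at infinity: total = 17.

#E(F_11) = 17


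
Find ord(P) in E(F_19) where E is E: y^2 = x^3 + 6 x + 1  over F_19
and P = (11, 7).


Compute successive multiples of P until we hit O:
  1P = (11, 7)
  2P = (14, 13)
  3P = (17, 0)
  4P = (14, 6)
  5P = (11, 12)
  6P = O

ord(P) = 6


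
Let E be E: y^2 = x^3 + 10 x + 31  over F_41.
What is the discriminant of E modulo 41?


4 a^3 + 27 b^2 = 4*10^3 + 27*31^2 = 4000 + 25947 = 29947
Delta = -16 * (29947) = -479152
Delta mod 41 = 15

Delta = 15 (mod 41)


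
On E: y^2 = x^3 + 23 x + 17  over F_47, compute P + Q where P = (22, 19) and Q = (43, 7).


P != Q, so use the chord formula.
s = (y2 - y1) / (x2 - x1) = (35) / (21) mod 47 = 33
x3 = s^2 - x1 - x2 mod 47 = 33^2 - 22 - 43 = 37
y3 = s (x1 - x3) - y1 mod 47 = 33 * (22 - 37) - 19 = 3

P + Q = (37, 3)


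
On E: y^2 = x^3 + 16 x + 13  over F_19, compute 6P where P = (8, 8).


k = 6 = 110_2 (binary, LSB first: 011)
Double-and-add from P = (8, 8):
  bit 0 = 0: acc unchanged = O
  bit 1 = 1: acc = O + (1, 7) = (1, 7)
  bit 2 = 1: acc = (1, 7) + (17, 12) = (8, 11)

6P = (8, 11)


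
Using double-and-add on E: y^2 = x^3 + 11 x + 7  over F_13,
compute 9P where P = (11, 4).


k = 9 = 1001_2 (binary, LSB first: 1001)
Double-and-add from P = (11, 4):
  bit 0 = 1: acc = O + (11, 4) = (11, 4)
  bit 1 = 0: acc unchanged = (11, 4)
  bit 2 = 0: acc unchanged = (11, 4)
  bit 3 = 1: acc = (11, 4) + (10, 8) = (8, 10)

9P = (8, 10)


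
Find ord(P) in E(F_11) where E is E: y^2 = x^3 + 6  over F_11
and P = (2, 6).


Compute successive multiples of P until we hit O:
  1P = (2, 6)
  2P = (8, 10)
  3P = (10, 7)
  4P = (4, 2)
  5P = (9, 8)
  6P = (3, 0)
  7P = (9, 3)
  8P = (4, 9)
  ... (continuing to 12P)
  12P = O

ord(P) = 12


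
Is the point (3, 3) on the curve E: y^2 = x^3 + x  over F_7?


Check whether y^2 = x^3 + 1 x + 0 (mod 7) for (x, y) = (3, 3).
LHS: y^2 = 3^2 mod 7 = 2
RHS: x^3 + 1 x + 0 = 3^3 + 1*3 + 0 mod 7 = 2
LHS = RHS

Yes, on the curve


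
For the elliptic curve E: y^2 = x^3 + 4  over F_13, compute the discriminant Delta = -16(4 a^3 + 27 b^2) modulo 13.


4 a^3 + 27 b^2 = 4*0^3 + 27*4^2 = 0 + 432 = 432
Delta = -16 * (432) = -6912
Delta mod 13 = 4

Delta = 4 (mod 13)


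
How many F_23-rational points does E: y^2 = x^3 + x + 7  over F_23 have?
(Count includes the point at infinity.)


For each x in F_23, count y with y^2 = x^3 + 1 x + 7 mod 23:
  x = 1: RHS = 9, y in [3, 20]  -> 2 point(s)
  x = 4: RHS = 6, y in [11, 12]  -> 2 point(s)
  x = 7: RHS = 12, y in [9, 14]  -> 2 point(s)
  x = 9: RHS = 9, y in [3, 20]  -> 2 point(s)
  x = 13: RHS = 9, y in [3, 20]  -> 2 point(s)
  x = 15: RHS = 16, y in [4, 19]  -> 2 point(s)
  x = 16: RHS = 2, y in [5, 18]  -> 2 point(s)
  x = 19: RHS = 8, y in [10, 13]  -> 2 point(s)
  x = 20: RHS = 0, y in [0]  -> 1 point(s)
Affine points: 17. Add the point at infinity: total = 18.

#E(F_23) = 18


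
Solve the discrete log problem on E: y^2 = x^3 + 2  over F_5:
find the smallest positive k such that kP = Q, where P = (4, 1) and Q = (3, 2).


Enumerate multiples of P until we hit Q = (3, 2):
  1P = (4, 1)
  2P = (3, 3)
  3P = (2, 0)
  4P = (3, 2)
Match found at i = 4.

k = 4


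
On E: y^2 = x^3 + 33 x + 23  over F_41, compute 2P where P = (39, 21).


Doubling: s = (3 x1^2 + a) / (2 y1)
s = (3*39^2 + 33) / (2*21) mod 41 = 4
x3 = s^2 - 2 x1 mod 41 = 4^2 - 2*39 = 20
y3 = s (x1 - x3) - y1 mod 41 = 4 * (39 - 20) - 21 = 14

2P = (20, 14)


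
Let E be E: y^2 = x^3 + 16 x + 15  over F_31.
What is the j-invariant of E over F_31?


Delta = -16(4 a^3 + 27 b^2) mod 31 = 8
-1728 * (4 a)^3 = -1728 * (4*16)^3 mod 31 = 2
j = 2 * 8^(-1) mod 31 = 8

j = 8 (mod 31)


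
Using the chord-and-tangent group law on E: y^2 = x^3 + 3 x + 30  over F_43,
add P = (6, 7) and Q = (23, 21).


P != Q, so use the chord formula.
s = (y2 - y1) / (x2 - x1) = (14) / (17) mod 43 = 16
x3 = s^2 - x1 - x2 mod 43 = 16^2 - 6 - 23 = 12
y3 = s (x1 - x3) - y1 mod 43 = 16 * (6 - 12) - 7 = 26

P + Q = (12, 26)


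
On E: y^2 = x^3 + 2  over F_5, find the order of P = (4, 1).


Compute successive multiples of P until we hit O:
  1P = (4, 1)
  2P = (3, 3)
  3P = (2, 0)
  4P = (3, 2)
  5P = (4, 4)
  6P = O

ord(P) = 6


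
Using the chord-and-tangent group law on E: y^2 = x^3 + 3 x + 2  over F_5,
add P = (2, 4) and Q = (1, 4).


P != Q, so use the chord formula.
s = (y2 - y1) / (x2 - x1) = (0) / (4) mod 5 = 0
x3 = s^2 - x1 - x2 mod 5 = 0^2 - 2 - 1 = 2
y3 = s (x1 - x3) - y1 mod 5 = 0 * (2 - 2) - 4 = 1

P + Q = (2, 1)


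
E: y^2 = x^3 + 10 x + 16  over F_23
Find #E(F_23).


For each x in F_23, count y with y^2 = x^3 + 10 x + 16 mod 23:
  x = 0: RHS = 16, y in [4, 19]  -> 2 point(s)
  x = 1: RHS = 4, y in [2, 21]  -> 2 point(s)
  x = 3: RHS = 4, y in [2, 21]  -> 2 point(s)
  x = 6: RHS = 16, y in [4, 19]  -> 2 point(s)
  x = 10: RHS = 12, y in [9, 14]  -> 2 point(s)
  x = 11: RHS = 8, y in [10, 13]  -> 2 point(s)
  x = 12: RHS = 1, y in [1, 22]  -> 2 point(s)
  x = 14: RHS = 2, y in [5, 18]  -> 2 point(s)
  x = 17: RHS = 16, y in [4, 19]  -> 2 point(s)
  x = 18: RHS = 2, y in [5, 18]  -> 2 point(s)
  x = 19: RHS = 4, y in [2, 21]  -> 2 point(s)
Affine points: 22. Add the point at infinity: total = 23.

#E(F_23) = 23


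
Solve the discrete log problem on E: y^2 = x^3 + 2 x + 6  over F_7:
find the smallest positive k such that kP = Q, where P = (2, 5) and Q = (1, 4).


Enumerate multiples of P until we hit Q = (1, 4):
  1P = (2, 5)
  2P = (3, 2)
  3P = (4, 1)
  4P = (5, 1)
  5P = (1, 3)
  6P = (1, 4)
Match found at i = 6.

k = 6


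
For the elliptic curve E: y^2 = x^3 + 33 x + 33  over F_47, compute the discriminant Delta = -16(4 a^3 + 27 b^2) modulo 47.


4 a^3 + 27 b^2 = 4*33^3 + 27*33^2 = 143748 + 29403 = 173151
Delta = -16 * (173151) = -2770416
Delta mod 47 = 46

Delta = 46 (mod 47)


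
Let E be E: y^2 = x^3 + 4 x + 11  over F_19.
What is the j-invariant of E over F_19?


Delta = -16(4 a^3 + 27 b^2) mod 19 = 5
-1728 * (4 a)^3 = -1728 * (4*4)^3 mod 19 = 11
j = 11 * 5^(-1) mod 19 = 6

j = 6 (mod 19)


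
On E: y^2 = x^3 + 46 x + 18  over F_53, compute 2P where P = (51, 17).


Doubling: s = (3 x1^2 + a) / (2 y1)
s = (3*51^2 + 46) / (2*17) mod 53 = 36
x3 = s^2 - 2 x1 mod 53 = 36^2 - 2*51 = 28
y3 = s (x1 - x3) - y1 mod 53 = 36 * (51 - 28) - 17 = 16

2P = (28, 16)


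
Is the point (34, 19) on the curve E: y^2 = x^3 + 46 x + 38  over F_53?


Check whether y^2 = x^3 + 46 x + 38 (mod 53) for (x, y) = (34, 19).
LHS: y^2 = 19^2 mod 53 = 43
RHS: x^3 + 46 x + 38 = 34^3 + 46*34 + 38 mod 53 = 43
LHS = RHS

Yes, on the curve


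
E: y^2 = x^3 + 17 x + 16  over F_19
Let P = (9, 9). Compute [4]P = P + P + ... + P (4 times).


k = 4 = 100_2 (binary, LSB first: 001)
Double-and-add from P = (9, 9):
  bit 0 = 0: acc unchanged = O
  bit 1 = 0: acc unchanged = O
  bit 2 = 1: acc = O + (9, 10) = (9, 10)

4P = (9, 10)


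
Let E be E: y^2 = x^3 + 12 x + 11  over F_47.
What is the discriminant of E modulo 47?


4 a^3 + 27 b^2 = 4*12^3 + 27*11^2 = 6912 + 3267 = 10179
Delta = -16 * (10179) = -162864
Delta mod 47 = 38

Delta = 38 (mod 47)


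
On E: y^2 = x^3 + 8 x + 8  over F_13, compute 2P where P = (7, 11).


Doubling: s = (3 x1^2 + a) / (2 y1)
s = (3*7^2 + 8) / (2*11) mod 13 = 10
x3 = s^2 - 2 x1 mod 13 = 10^2 - 2*7 = 8
y3 = s (x1 - x3) - y1 mod 13 = 10 * (7 - 8) - 11 = 5

2P = (8, 5)


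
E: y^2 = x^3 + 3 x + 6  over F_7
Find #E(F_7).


For each x in F_7, count y with y^2 = x^3 + 3 x + 6 mod 7:
  x = 3: RHS = 0, y in [0]  -> 1 point(s)
  x = 6: RHS = 2, y in [3, 4]  -> 2 point(s)
Affine points: 3. Add the point at infinity: total = 4.

#E(F_7) = 4


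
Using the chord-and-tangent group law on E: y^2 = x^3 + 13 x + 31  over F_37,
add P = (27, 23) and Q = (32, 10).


P != Q, so use the chord formula.
s = (y2 - y1) / (x2 - x1) = (24) / (5) mod 37 = 27
x3 = s^2 - x1 - x2 mod 37 = 27^2 - 27 - 32 = 4
y3 = s (x1 - x3) - y1 mod 37 = 27 * (27 - 4) - 23 = 6

P + Q = (4, 6)


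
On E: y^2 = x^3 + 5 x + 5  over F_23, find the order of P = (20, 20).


Compute successive multiples of P until we hit O:
  1P = (20, 20)
  2P = (14, 17)
  3P = (18, 4)
  4P = (3, 1)
  5P = (3, 22)
  6P = (18, 19)
  7P = (14, 6)
  8P = (20, 3)
  ... (continuing to 9P)
  9P = O

ord(P) = 9


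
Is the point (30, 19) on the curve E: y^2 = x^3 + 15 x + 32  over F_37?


Check whether y^2 = x^3 + 15 x + 32 (mod 37) for (x, y) = (30, 19).
LHS: y^2 = 19^2 mod 37 = 28
RHS: x^3 + 15 x + 32 = 30^3 + 15*30 + 32 mod 37 = 28
LHS = RHS

Yes, on the curve


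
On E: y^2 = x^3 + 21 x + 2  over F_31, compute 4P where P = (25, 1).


k = 4 = 100_2 (binary, LSB first: 001)
Double-and-add from P = (25, 1):
  bit 0 = 0: acc unchanged = O
  bit 1 = 0: acc unchanged = O
  bit 2 = 1: acc = O + (26, 19) = (26, 19)

4P = (26, 19)


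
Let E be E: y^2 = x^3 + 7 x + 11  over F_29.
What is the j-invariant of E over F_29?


Delta = -16(4 a^3 + 27 b^2) mod 29 = 16
-1728 * (4 a)^3 = -1728 * (4*7)^3 mod 29 = 17
j = 17 * 16^(-1) mod 29 = 21

j = 21 (mod 29)
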